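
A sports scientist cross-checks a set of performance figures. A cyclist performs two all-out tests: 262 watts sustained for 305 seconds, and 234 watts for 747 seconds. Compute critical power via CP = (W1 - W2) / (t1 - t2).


W1 = P1 * t1 = 262 * 305 = 79910 J
W2 = P2 * t2 = 234 * 747 = 174798 J
CP = (79910 - 174798) / (305 - 747)
= 214.68 W

214.68 W


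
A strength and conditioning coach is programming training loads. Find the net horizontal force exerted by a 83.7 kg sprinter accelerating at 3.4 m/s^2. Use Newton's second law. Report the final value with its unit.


Newton's second law: F = m * a
F = 83.7 * 3.4 = 284.58 N

284.58 N


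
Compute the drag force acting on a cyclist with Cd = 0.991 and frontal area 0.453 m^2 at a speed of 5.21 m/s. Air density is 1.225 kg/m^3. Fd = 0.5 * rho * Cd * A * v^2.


Step 1: v^2 = 27.1441
Step 2: Fd = 0.5 * 1.225 * 0.991 * 0.453 * 27.1441
= 7.464 N

7.464 N


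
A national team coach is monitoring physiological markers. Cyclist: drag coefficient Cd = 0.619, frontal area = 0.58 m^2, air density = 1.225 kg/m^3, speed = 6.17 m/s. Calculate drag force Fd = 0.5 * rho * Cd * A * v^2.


v^2 = 6.17^2 = 38.0689
Fd = 0.5 * 1.225 * 0.619 * 0.58 * 38.0689
= 8.371 N

8.371 N


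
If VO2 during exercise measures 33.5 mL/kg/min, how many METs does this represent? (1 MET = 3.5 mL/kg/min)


METs = VO2 / 3.5 = 33.5 / 3.5 = 9.57

9.57 METs


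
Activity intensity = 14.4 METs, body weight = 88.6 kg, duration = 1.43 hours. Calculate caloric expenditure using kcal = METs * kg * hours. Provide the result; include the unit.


kcal = 14.4 * 88.6 * 1.43
= 1275.84 * 1.43
= 1824.45 kcal

1824.45 kcal


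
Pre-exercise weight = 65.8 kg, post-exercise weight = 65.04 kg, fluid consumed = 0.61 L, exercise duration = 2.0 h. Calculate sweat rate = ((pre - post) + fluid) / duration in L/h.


Weight loss = 65.8 - 65.04 = 0.76 kg (approx L)
Total sweat = 0.76 + 0.61 = 1.37 L
Sweat rate = 1.37 / 2.0 = 0.685 L/h

0.685 L/h


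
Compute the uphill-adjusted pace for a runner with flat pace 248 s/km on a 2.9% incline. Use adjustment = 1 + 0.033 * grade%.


Adjustment factor = 1 + 0.033 * 2.9 = 1.0957
Grade-adjusted pace = 248 * 1.0957 = 271.73 s/km

271.73 s/km


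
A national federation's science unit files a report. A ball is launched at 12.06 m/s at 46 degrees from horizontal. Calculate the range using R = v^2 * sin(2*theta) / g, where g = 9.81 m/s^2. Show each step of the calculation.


sin(2 * 46) = sin(92) = 0.999391
v^2 = 12.06^2 = 145.4436
R = 145.4436 * 0.999391 / 9.81
= 14.817 m

14.817 m


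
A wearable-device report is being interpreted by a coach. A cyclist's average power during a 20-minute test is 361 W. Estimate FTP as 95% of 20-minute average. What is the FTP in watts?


FTP = 20-min power * 0.95
= 361 * 0.95
= 342.95 W

342.95 W


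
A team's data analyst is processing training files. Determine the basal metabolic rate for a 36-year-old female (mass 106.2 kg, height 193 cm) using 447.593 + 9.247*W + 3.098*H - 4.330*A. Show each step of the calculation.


BMR = 447.593 + 9.247*106.2 + 3.098*193 - 4.330*36
= 1871.66 kcal/day

1871.66 kcal/day


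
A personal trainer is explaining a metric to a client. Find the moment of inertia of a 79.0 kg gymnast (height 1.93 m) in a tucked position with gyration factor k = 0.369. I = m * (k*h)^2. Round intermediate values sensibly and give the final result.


Radius of gyration = 0.369 * 1.93 = 0.71217 m
I = 79.0 * 0.71217^2
= 79.0 * 0.507186
= 40.068 kg*m^2

40.068 kg*m^2


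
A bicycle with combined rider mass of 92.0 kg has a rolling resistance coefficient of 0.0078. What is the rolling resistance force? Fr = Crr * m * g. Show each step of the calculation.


Fr = 0.0078 * 92.0 * 9.81
= 0.7176 * 9.81
= 7.04 N

7.04 N


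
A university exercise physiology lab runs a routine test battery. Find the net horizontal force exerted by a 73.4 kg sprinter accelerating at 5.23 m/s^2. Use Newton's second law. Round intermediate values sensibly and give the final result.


Newton's second law: F = m * a
F = 73.4 * 5.23 = 383.88 N

383.88 N


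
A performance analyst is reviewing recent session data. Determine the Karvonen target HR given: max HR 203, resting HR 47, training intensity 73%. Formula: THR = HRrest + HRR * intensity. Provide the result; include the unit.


HRR = HRmax - HRrest = 203 - 47 = 156
THR = 47 + 156 * 0.73
= 160.88 bpm

160.88 bpm


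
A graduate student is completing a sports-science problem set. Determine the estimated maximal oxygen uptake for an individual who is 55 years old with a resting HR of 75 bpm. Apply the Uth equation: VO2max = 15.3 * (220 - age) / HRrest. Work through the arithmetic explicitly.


HRmax = 220 - 55 = 165
VO2max = 15.3 * (165 / 75)
= 15.3 * 2.2
= 33.66 mL/kg/min

33.66 mL/kg/min


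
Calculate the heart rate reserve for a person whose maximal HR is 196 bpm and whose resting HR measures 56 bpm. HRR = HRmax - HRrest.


HRmax = 196 bpm
HRrest = 56 bpm
HRR = 196 - 56 = 140 bpm

140 bpm


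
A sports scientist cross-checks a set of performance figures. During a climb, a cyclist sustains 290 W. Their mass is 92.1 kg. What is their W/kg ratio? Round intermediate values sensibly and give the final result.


Power-to-weight = 290 W / 92.1 kg
= 3.149 W/kg

3.149 W/kg


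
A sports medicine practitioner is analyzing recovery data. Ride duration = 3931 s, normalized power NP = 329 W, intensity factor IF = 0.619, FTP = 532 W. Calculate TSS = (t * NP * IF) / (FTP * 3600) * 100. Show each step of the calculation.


Numerator = 3931 * 329 * 0.619 = 800552.081
Denominator = 532 * 3600 = 1915200
TSS = 800552.081 / 1915200 * 100
= 41.8

41.8 TSS


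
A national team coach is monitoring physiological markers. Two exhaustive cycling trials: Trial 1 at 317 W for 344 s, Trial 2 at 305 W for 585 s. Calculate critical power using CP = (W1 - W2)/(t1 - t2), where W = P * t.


W1 = 317 * 344 = 109048 J
W2 = 305 * 585 = 178425 J
CP = (109048 - 178425) / (344 - 585)
= -69377 / -241
= 287.87 W

287.87 W


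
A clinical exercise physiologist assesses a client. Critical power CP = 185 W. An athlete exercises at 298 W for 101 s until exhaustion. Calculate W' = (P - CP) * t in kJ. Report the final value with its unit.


P - CP = 298 - 185 = 113 W
W' = 113 * 101 = 11413 J
= 11413 / 1000 = 11.413 kJ

11.413 kJ


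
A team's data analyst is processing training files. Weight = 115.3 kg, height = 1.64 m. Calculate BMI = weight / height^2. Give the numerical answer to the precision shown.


height^2 = 1.64^2 = 2.6896
BMI = 115.3 / 2.6896 = 42.87 kg/m^2

42.87 kg/m^2


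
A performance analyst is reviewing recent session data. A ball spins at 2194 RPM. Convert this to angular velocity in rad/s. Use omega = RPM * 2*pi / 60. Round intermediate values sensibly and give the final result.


omega = 2194 * 2 * pi / 60
= 2194 * 6.28318531 / 60
= 13785.309 / 60
= 229.755 rad/s

229.755 rad/s


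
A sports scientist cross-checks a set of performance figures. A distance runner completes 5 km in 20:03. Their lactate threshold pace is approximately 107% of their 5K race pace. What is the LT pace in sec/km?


Convert to seconds: 20 min 3 s = 1203 s
Pace per km = 1203 / 5 = 240.6 s/km
LT pace = 240.6 * 1.07 = 257.44 s/km

257.44 s/km


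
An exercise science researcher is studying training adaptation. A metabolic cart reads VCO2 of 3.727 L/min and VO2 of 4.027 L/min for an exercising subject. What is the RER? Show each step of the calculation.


RER = VCO2 / VO2 = 3.727 / 4.027 = 0.9255

0.9255


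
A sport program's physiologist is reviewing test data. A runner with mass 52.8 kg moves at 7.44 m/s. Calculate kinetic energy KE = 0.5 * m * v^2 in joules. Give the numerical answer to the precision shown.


v^2 = 7.44^2 = 55.3536
KE = 0.5 * 52.8 * 55.3536
= 1461.34 J

1461.34 J


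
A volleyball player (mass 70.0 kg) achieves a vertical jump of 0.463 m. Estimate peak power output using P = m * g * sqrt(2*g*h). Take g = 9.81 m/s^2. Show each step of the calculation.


2 * g * h = 2 * 9.81 * 0.463 = 9.08406
sqrt(9.08406) = 3.013977 m/s
P = 70.0 * 9.81 * 3.013977 = 2069.7 W

2069.7 W


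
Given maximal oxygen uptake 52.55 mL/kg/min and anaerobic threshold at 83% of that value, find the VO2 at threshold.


Percentage as decimal = 0.83
VO2 at AT = 52.55 * 0.83 = 43.62 mL/kg/min

43.62 mL/kg/min


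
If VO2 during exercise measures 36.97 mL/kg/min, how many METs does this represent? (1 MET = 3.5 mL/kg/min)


METs = VO2 / 3.5 = 36.97 / 3.5 = 10.56

10.56 METs


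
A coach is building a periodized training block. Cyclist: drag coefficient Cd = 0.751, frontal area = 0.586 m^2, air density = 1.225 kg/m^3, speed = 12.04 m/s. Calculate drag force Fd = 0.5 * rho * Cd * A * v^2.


v^2 = 12.04^2 = 144.9616
Fd = 0.5 * 1.225 * 0.751 * 0.586 * 144.9616
= 39.075 N

39.075 N


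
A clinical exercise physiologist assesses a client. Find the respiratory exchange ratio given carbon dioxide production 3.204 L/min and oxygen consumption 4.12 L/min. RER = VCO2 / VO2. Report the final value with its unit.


VCO2 = 3.204 L/min
VO2 = 4.12 L/min
RER = 3.204 / 4.12 = 0.7777

0.7777


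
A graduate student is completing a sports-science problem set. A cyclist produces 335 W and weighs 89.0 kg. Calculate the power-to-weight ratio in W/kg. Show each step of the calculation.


P/W = power / mass
= 335 / 89.0
= 3.764 W/kg

3.764 W/kg


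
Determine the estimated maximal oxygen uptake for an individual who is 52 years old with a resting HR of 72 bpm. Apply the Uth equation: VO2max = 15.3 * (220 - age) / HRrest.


HRmax = 220 - 52 = 168
VO2max = 15.3 * (168 / 72)
= 15.3 * 2.3333
= 35.7 mL/kg/min

35.7 mL/kg/min


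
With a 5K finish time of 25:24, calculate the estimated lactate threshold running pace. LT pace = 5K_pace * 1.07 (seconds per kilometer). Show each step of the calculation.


Race duration = 1524 s for 5 km
Average pace = 1524 / 5 = 304.8 s/km
LT pace = 304.8 * 1.07
= 326.14 s/km

326.14 s/km


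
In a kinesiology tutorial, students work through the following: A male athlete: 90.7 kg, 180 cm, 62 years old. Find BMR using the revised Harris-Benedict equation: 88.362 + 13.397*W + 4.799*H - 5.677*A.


Intercept = 88.362
Weight contribution = 13.397 * 90.7 = 1215.1079
Height contribution = 4.799 * 180 = 863.82
Age contribution = 5.677 * 62 = 351.974
BMR = 88.362 + 1215.1079 + 863.82 - 351.974
= 1815.32 kcal/day

1815.32 kcal/day


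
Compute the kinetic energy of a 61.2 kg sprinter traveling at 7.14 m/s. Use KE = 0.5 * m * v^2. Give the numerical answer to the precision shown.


Velocity squared = 50.9796
KE = 0.5 * 61.2 * 50.9796 = 1559.98 J

1559.98 J


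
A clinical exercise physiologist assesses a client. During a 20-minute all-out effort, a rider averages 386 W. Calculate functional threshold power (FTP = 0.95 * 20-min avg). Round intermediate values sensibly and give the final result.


FTP = 0.95 * 386
= 366.7 W

366.7 W


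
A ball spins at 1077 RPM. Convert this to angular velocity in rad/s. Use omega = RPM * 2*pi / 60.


omega = 1077 * 2 * pi / 60
= 1077 * 6.28318531 / 60
= 6766.991 / 60
= 112.783 rad/s

112.783 rad/s


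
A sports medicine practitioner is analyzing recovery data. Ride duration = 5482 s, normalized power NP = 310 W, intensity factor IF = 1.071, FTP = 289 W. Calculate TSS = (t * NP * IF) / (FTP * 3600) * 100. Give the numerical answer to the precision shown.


Numerator = 5482 * 310 * 1.071 = 1820078.82
Denominator = 289 * 3600 = 1040400
TSS = 1820078.82 / 1040400 * 100
= 174.94

174.94 TSS


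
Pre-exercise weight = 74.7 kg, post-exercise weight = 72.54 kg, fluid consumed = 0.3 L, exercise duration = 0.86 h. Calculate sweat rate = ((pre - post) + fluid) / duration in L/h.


Weight loss = 74.7 - 72.54 = 2.16 kg (approx L)
Total sweat = 2.16 + 0.3 = 2.46 L
Sweat rate = 2.46 / 0.86 = 2.86 L/h

2.86 L/h


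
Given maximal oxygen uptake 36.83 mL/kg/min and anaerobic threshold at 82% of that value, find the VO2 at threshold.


Percentage as decimal = 0.82
VO2 at AT = 36.83 * 0.82 = 30.2 mL/kg/min

30.2 mL/kg/min


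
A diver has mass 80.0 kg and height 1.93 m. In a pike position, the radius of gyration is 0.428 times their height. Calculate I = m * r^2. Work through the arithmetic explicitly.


r = 0.428 * 1.93 = 0.82604 m
I = m * r^2 = 80.0 * 0.682342 = 54.587 kg*m^2

54.587 kg*m^2


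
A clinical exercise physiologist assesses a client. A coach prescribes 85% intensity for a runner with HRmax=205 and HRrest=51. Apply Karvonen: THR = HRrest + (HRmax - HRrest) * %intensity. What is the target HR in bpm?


Heart rate reserve = 205 - 51 = 154
Intensity fraction = 85 / 100 = 0.85
THR = 51 + 154 * 0.85 = 181.9 bpm

181.9 bpm


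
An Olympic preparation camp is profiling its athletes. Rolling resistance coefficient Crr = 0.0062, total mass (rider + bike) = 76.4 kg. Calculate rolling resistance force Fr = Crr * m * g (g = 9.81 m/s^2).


Fr = Crr * m * g
= 0.0062 * 76.4 * 9.81
= 4.647 N

4.647 N


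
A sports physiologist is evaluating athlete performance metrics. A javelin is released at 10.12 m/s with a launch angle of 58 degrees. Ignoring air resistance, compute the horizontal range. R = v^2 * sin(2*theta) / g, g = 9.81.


Launch speed squared = 102.4144
sin(2 * 58 deg) = 0.898794
Range = 102.4144 * 0.898794 / 9.81
= 9.383 m

9.383 m


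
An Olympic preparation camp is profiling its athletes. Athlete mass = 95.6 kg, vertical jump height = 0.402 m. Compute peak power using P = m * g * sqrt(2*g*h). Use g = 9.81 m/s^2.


sqrt(2 * 9.81 * 0.402) = sqrt(7.88724) = 2.808423 m/s
P = 95.6 * 9.81 * 2.808423
= 2633.84 W

2633.84 W


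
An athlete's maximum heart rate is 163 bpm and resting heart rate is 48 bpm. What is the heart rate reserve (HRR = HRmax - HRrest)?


HRR = HRmax - HRrest
= 163 - 48
= 115 bpm

115 bpm


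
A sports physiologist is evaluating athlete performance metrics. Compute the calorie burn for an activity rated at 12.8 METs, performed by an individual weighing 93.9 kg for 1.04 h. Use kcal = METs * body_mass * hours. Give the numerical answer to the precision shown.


Product of METs and mass = 12.8 * 93.9 = 1201.92
Total kcal = 1201.92 * 1.04 = 1250.0 kcal

1250.0 kcal


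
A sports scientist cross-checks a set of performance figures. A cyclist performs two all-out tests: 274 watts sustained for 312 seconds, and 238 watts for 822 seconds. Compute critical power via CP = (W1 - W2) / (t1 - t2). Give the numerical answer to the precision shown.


W1 = P1 * t1 = 274 * 312 = 85488 J
W2 = P2 * t2 = 238 * 822 = 195636 J
CP = (85488 - 195636) / (312 - 822)
= 215.98 W

215.98 W


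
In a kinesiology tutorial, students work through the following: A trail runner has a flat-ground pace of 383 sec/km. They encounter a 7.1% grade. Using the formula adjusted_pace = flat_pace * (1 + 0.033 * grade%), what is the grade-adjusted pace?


Grade factor = 1 + 0.033 * 7.1 = 1.2343
Adjusted = 383 * 1.2343 = 472.74 sec/km

472.74 s/km


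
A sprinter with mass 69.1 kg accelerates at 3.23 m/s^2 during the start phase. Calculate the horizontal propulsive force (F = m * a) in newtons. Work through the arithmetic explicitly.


F = m * a
= 69.1 * 3.23
= 223.19 N

223.19 N


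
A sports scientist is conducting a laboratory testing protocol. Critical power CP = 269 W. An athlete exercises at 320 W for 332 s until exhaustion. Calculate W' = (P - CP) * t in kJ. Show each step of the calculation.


P - CP = 320 - 269 = 51 W
W' = 51 * 332 = 16932 J
= 16932 / 1000 = 16.932 kJ

16.932 kJ


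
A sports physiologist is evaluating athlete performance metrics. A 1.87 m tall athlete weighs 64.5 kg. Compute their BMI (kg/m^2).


height^2 = 3.4969 m^2
BMI = 64.5 / 3.4969 = 18.44 kg/m^2

18.44 kg/m^2


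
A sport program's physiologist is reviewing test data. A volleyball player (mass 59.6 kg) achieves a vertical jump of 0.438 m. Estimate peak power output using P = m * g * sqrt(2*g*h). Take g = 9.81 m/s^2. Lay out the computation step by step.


2 * g * h = 2 * 9.81 * 0.438 = 8.59356
sqrt(8.59356) = 2.931477 m/s
P = 59.6 * 9.81 * 2.931477 = 1713.96 W

1713.96 W


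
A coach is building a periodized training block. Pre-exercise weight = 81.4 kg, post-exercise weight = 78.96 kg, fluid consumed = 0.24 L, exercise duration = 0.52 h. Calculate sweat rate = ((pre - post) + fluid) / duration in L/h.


Weight loss = 81.4 - 78.96 = 2.44 kg (approx L)
Total sweat = 2.44 + 0.24 = 2.68 L
Sweat rate = 2.68 / 0.52 = 5.154 L/h

5.154 L/h


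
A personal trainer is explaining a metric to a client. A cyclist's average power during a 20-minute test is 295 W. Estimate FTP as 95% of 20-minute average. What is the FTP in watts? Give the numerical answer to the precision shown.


FTP = 20-min power * 0.95
= 295 * 0.95
= 280.25 W

280.25 W


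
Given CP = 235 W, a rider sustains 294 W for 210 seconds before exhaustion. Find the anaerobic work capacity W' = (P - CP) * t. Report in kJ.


Excess power = 294 - 235 = 59 W
Work above CP = 59 * 210 = 12390 J
W' = 12.39 kJ

12.39 kJ


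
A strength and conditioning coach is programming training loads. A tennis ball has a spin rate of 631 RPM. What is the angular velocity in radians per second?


Convert RPM to rad/s: multiply by 2*pi and divide by 60
omega = 631 * 2 * pi / 60
= 66.078 rad/s

66.078 rad/s


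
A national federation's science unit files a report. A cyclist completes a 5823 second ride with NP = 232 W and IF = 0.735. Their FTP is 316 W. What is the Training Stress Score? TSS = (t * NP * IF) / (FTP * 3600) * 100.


t * NP * IF = 5823 * 232 * 0.735 = 992937.96
FTP * 3600 = 1137600
TSS = (992937.96 / 1137600) * 100 = 87.28

87.28 TSS


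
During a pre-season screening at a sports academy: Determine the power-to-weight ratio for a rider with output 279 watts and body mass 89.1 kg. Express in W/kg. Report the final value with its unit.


P/W = 279 / 89.1 = 3.131 W/kg

3.131 W/kg


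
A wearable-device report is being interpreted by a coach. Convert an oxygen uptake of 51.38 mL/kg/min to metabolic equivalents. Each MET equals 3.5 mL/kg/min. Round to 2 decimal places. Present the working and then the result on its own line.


One MET = 3.5 mL/kg/min
Number of METs = 51.38 / 3.5
= 14.68 METs

14.68 METs


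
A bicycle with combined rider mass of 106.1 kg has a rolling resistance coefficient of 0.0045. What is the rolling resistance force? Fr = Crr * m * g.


Fr = 0.0045 * 106.1 * 9.81
= 0.47745 * 9.81
= 4.684 N

4.684 N


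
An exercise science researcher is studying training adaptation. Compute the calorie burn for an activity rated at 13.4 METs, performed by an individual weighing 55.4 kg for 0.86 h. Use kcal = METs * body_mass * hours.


Product of METs and mass = 13.4 * 55.4 = 742.36
Total kcal = 742.36 * 0.86 = 638.43 kcal

638.43 kcal


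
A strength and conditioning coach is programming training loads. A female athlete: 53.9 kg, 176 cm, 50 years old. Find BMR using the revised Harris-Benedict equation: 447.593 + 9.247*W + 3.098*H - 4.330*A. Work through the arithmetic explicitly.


Intercept = 447.593
Weight contribution = 9.247 * 53.9 = 498.4133
Height contribution = 3.098 * 176 = 545.248
Age contribution = 4.33 * 50 = 216.5
BMR = 447.593 + 498.4133 + 545.248 - 216.5
= 1274.75 kcal/day

1274.75 kcal/day


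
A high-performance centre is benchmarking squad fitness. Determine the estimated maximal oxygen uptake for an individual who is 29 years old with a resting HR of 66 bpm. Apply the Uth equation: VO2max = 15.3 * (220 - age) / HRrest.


HRmax = 220 - 29 = 191
VO2max = 15.3 * (191 / 66)
= 15.3 * 2.8939
= 44.28 mL/kg/min

44.28 mL/kg/min


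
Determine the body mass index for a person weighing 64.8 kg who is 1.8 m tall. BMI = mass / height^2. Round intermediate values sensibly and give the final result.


BMI = mass / height^2
= 64.8 / 1.8^2
= 64.8 / 3.24
= 20.0 kg/m^2

20.0 kg/m^2


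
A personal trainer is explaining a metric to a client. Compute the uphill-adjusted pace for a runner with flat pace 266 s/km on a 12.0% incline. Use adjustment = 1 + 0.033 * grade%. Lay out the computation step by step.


Adjustment factor = 1 + 0.033 * 12.0 = 1.396
Grade-adjusted pace = 266 * 1.396 = 371.34 s/km

371.34 s/km


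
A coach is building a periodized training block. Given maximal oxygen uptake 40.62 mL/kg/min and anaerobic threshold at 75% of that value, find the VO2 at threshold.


Percentage as decimal = 0.75
VO2 at AT = 40.62 * 0.75 = 30.47 mL/kg/min

30.47 mL/kg/min


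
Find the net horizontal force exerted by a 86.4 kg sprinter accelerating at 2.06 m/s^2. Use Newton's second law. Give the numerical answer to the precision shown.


Newton's second law: F = m * a
F = 86.4 * 2.06 = 177.98 N

177.98 N


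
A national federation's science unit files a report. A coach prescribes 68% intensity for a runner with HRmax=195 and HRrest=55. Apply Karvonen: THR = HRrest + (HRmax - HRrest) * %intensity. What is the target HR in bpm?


Heart rate reserve = 195 - 55 = 140
Intensity fraction = 68 / 100 = 0.68
THR = 55 + 140 * 0.68 = 150.2 bpm

150.2 bpm


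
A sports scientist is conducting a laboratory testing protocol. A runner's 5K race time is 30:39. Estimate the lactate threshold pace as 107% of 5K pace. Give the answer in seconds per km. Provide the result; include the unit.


Total race time = 30*60 + 39 = 1839 seconds
5K pace = 1839 / 5 = 367.8 sec/km
LT pace = 367.8 * 1.07 = 393.55 sec/km

393.55 s/km


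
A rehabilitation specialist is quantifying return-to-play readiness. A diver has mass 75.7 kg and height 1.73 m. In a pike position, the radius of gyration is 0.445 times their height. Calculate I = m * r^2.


r = 0.445 * 1.73 = 0.76985 m
I = m * r^2 = 75.7 * 0.592669 = 44.865 kg*m^2

44.865 kg*m^2


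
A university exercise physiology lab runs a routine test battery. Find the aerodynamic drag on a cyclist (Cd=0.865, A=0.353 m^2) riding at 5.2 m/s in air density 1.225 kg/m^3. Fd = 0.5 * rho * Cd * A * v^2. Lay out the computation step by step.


Fd = 0.5 * 1.225 * 0.865 * 0.353 * 5.2^2
= 0.5 * 1.225 * 0.865 * 0.353 * 27.04
= 5.057 N

5.057 N


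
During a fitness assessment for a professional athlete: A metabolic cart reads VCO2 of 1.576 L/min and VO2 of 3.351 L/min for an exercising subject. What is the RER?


RER = VCO2 / VO2 = 1.576 / 3.351 = 0.4703

0.4703


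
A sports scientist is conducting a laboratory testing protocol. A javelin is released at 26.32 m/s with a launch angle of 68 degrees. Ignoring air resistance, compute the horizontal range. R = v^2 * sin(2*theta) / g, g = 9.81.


Launch speed squared = 692.7424
sin(2 * 68 deg) = 0.694658
Range = 692.7424 * 0.694658 / 9.81
= 49.054 m

49.054 m


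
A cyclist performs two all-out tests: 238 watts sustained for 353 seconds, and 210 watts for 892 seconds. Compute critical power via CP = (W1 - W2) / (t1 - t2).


W1 = P1 * t1 = 238 * 353 = 84014 J
W2 = P2 * t2 = 210 * 892 = 187320 J
CP = (84014 - 187320) / (353 - 892)
= 191.66 W

191.66 W


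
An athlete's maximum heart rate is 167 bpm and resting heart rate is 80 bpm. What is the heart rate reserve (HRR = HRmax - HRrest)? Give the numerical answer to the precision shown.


HRR = HRmax - HRrest
= 167 - 80
= 87 bpm

87 bpm


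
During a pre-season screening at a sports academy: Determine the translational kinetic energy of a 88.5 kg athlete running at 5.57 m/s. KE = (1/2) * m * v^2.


KE = 0.5 * m * v^2
= 0.5 * 88.5 * 5.57^2
= 0.5 * 88.5 * 31.0249
= 1372.85 J

1372.85 J


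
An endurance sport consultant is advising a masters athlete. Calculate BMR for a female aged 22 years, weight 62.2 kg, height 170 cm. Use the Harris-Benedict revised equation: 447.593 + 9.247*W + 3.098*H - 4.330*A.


Substituting values:
W term = 9.247 * 62.2 = 575.1634
H term = 3.098 * 170 = 526.66
A term = 4.330 * 22 = 95.26
BMR = 1454.16 kcal/day

1454.16 kcal/day


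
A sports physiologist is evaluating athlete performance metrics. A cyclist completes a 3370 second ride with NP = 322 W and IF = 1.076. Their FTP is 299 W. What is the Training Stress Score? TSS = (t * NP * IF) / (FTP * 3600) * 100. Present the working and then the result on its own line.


t * NP * IF = 3370 * 322 * 1.076 = 1167610.64
FTP * 3600 = 1076400
TSS = (1167610.64 / 1076400) * 100 = 108.47

108.47 TSS


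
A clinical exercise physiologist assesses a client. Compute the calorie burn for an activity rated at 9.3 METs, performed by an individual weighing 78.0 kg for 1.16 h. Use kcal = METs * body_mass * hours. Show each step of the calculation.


Product of METs and mass = 9.3 * 78.0 = 725.4
Total kcal = 725.4 * 1.16 = 841.46 kcal

841.46 kcal


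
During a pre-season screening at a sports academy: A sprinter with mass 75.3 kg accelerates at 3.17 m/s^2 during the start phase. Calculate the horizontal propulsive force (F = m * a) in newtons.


F = m * a
= 75.3 * 3.17
= 238.7 N

238.7 N


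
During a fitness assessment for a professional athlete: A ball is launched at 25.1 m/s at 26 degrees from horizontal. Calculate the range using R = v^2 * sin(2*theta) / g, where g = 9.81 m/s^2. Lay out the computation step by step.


sin(2 * 26) = sin(52) = 0.788011
v^2 = 25.1^2 = 630.01
R = 630.01 * 0.788011 / 9.81
= 50.607 m

50.607 m


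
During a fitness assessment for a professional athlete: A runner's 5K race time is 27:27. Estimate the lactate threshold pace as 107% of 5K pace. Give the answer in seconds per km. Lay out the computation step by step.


Total race time = 27*60 + 27 = 1647 seconds
5K pace = 1647 / 5 = 329.4 sec/km
LT pace = 329.4 * 1.07 = 352.46 sec/km

352.46 s/km


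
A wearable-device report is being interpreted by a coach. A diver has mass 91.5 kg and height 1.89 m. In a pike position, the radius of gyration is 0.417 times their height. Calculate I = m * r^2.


r = 0.417 * 1.89 = 0.78813 m
I = m * r^2 = 91.5 * 0.621149 = 56.835 kg*m^2

56.835 kg*m^2


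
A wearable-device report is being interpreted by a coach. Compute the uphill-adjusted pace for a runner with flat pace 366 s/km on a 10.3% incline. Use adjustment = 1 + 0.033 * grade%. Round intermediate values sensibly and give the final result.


Adjustment factor = 1 + 0.033 * 10.3 = 1.3399
Grade-adjusted pace = 366 * 1.3399 = 490.4 s/km

490.4 s/km


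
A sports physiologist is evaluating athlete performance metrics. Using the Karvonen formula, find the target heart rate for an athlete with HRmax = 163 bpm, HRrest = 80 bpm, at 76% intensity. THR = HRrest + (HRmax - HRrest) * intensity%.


HRR = 163 - 80 = 83
THR = 80 + 83 * 0.76
= 80 + 63.08
= 143.08 bpm

143.08 bpm


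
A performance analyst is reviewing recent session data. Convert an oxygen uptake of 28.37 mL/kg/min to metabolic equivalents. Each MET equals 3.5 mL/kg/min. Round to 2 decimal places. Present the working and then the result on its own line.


One MET = 3.5 mL/kg/min
Number of METs = 28.37 / 3.5
= 8.11 METs

8.11 METs


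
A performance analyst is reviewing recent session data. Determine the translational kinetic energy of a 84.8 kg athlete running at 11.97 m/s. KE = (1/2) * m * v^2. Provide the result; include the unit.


KE = 0.5 * m * v^2
= 0.5 * 84.8 * 11.97^2
= 0.5 * 84.8 * 143.2809
= 6075.11 J

6075.11 J


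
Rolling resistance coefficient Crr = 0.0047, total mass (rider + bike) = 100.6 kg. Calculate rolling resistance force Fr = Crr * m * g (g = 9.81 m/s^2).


Fr = Crr * m * g
= 0.0047 * 100.6 * 9.81
= 4.638 N

4.638 N


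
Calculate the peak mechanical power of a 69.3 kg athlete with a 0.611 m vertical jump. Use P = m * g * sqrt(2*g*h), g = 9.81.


First, sqrt(2gh) = sqrt(2 * 9.81 * 0.611)
= sqrt(11.98782) = 3.462343 m/s
Power = 69.3 * 9.81 * 3.462343 = 2353.82 W

2353.82 W


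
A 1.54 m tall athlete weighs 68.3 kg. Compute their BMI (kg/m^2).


height^2 = 2.3716 m^2
BMI = 68.3 / 2.3716 = 28.8 kg/m^2

28.8 kg/m^2


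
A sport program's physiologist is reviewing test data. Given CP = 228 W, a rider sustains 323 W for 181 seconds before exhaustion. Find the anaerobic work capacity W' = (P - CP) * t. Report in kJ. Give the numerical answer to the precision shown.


Excess power = 323 - 228 = 95 W
Work above CP = 95 * 181 = 17195 J
W' = 17.195 kJ

17.195 kJ


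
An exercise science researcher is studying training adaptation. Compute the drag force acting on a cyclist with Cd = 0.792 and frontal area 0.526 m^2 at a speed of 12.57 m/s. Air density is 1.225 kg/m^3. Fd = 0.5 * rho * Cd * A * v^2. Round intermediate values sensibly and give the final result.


Step 1: v^2 = 158.0049
Step 2: Fd = 0.5 * 1.225 * 0.792 * 0.526 * 158.0049
= 40.317 N

40.317 N


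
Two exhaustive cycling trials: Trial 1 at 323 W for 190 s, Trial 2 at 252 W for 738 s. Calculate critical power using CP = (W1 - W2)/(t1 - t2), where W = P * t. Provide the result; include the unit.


W1 = 323 * 190 = 61370 J
W2 = 252 * 738 = 185976 J
CP = (61370 - 185976) / (190 - 738)
= -124606 / -548
= 227.38 W

227.38 W


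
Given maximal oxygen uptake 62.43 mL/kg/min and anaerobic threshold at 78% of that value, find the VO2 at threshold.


Percentage as decimal = 0.78
VO2 at AT = 62.43 * 0.78 = 48.7 mL/kg/min

48.7 mL/kg/min


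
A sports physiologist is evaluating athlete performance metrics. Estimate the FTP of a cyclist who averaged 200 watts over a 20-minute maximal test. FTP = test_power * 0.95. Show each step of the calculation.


FTP = 200 * 0.95 = 190.0 W

190.0 W


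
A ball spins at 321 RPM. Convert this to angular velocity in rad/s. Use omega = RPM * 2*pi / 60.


omega = 321 * 2 * pi / 60
= 321 * 6.28318531 / 60
= 2016.902 / 60
= 33.615 rad/s

33.615 rad/s


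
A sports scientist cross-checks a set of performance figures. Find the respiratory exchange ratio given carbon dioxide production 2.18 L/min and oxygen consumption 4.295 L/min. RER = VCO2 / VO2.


VCO2 = 2.18 L/min
VO2 = 4.295 L/min
RER = 2.18 / 4.295 = 0.5076

0.5076


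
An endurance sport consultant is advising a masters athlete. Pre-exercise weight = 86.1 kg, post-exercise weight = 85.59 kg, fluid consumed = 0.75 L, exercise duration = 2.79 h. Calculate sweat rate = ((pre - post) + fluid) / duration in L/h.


Weight loss = 86.1 - 85.59 = 0.51 kg (approx L)
Total sweat = 0.51 + 0.75 = 1.26 L
Sweat rate = 1.26 / 2.79 = 0.452 L/h

0.452 L/h


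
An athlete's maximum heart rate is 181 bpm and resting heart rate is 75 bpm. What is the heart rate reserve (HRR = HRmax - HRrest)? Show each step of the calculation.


HRR = HRmax - HRrest
= 181 - 75
= 106 bpm

106 bpm


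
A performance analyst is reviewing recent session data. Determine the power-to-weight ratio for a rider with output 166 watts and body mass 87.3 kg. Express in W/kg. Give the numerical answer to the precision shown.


P/W = 166 / 87.3 = 1.901 W/kg

1.901 W/kg


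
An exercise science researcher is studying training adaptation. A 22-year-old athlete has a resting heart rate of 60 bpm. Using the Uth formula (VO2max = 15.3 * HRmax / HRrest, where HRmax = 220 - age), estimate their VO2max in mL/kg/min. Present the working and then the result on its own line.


HRmax = 220 - 22 = 198 bpm
Ratio = HRmax / HRrest = 198 / 60 = 3.3
VO2max = 15.3 * 3.3 = 50.49 mL/kg/min

50.49 mL/kg/min


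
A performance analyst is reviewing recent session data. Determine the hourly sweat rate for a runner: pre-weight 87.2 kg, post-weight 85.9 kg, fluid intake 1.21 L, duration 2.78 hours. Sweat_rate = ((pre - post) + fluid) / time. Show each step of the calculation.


Mass lost = 87.2 - 85.9 = 1.3 kg
Add fluid consumed: 1.3 + 1.21 = 2.51 L total sweat
Sweat rate = 2.51 / 2.78 = 0.903 L/h

0.903 L/h


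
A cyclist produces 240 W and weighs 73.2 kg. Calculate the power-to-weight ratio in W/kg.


P/W = power / mass
= 240 / 73.2
= 3.279 W/kg

3.279 W/kg


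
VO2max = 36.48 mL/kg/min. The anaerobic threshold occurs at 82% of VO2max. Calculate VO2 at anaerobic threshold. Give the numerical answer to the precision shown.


AT fraction = 82 / 100 = 0.82
AT VO2 = 36.48 * 0.82
= 29.91 mL/kg/min

29.91 mL/kg/min


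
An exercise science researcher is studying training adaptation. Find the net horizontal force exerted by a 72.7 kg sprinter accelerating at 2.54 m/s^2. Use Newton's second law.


Newton's second law: F = m * a
F = 72.7 * 2.54 = 184.66 N

184.66 N


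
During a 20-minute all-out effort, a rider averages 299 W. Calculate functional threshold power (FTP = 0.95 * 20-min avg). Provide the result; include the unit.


FTP = 0.95 * 299
= 284.05 W

284.05 W


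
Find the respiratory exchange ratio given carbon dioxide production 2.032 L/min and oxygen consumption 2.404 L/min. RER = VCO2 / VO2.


VCO2 = 2.032 L/min
VO2 = 2.404 L/min
RER = 2.032 / 2.404 = 0.8453

0.8453


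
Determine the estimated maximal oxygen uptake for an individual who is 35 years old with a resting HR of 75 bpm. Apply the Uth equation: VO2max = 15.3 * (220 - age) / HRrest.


HRmax = 220 - 35 = 185
VO2max = 15.3 * (185 / 75)
= 15.3 * 2.4667
= 37.74 mL/kg/min

37.74 mL/kg/min


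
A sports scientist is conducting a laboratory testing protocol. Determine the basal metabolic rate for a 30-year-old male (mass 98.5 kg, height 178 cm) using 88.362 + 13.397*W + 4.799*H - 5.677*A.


BMR = 88.362 + 13.397*98.5 + 4.799*178 - 5.677*30
= 2091.88 kcal/day

2091.88 kcal/day


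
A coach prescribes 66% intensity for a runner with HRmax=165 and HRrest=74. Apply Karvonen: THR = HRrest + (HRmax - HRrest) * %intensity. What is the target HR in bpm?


Heart rate reserve = 165 - 74 = 91
Intensity fraction = 66 / 100 = 0.66
THR = 74 + 91 * 0.66 = 134.06 bpm

134.06 bpm


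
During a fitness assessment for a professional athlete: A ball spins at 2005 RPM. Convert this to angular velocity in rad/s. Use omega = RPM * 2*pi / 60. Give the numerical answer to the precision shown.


omega = 2005 * 2 * pi / 60
= 2005 * 6.28318531 / 60
= 12597.787 / 60
= 209.963 rad/s

209.963 rad/s


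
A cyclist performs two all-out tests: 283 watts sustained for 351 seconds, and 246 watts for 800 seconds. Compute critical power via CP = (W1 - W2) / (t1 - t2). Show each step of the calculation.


W1 = P1 * t1 = 283 * 351 = 99333 J
W2 = P2 * t2 = 246 * 800 = 196800 J
CP = (99333 - 196800) / (351 - 800)
= 217.08 W

217.08 W


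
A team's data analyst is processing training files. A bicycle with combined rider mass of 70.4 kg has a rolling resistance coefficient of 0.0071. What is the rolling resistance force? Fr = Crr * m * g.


Fr = 0.0071 * 70.4 * 9.81
= 0.49984 * 9.81
= 4.903 N

4.903 N


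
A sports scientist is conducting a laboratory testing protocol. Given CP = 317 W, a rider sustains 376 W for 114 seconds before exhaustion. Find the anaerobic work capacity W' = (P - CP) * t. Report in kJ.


Excess power = 376 - 317 = 59 W
Work above CP = 59 * 114 = 6726 J
W' = 6.726 kJ

6.726 kJ


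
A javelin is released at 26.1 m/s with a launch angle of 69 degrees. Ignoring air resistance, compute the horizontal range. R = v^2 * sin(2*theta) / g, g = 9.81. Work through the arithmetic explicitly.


Launch speed squared = 681.21
sin(2 * 69 deg) = 0.669131
Range = 681.21 * 0.669131 / 9.81
= 46.465 m

46.465 m


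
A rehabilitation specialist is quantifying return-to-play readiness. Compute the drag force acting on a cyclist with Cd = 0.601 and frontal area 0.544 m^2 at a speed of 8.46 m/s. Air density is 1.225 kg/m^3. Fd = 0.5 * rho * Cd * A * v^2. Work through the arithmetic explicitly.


Step 1: v^2 = 71.5716
Step 2: Fd = 0.5 * 1.225 * 0.601 * 0.544 * 71.5716
= 14.332 N

14.332 N


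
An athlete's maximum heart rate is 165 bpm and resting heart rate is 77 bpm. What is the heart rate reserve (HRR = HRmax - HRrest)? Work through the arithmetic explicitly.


HRR = HRmax - HRrest
= 165 - 77
= 88 bpm

88 bpm


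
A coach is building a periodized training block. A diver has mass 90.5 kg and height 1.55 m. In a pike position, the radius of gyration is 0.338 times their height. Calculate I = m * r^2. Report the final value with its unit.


r = 0.338 * 1.55 = 0.5239 m
I = m * r^2 = 90.5 * 0.274471 = 24.84 kg*m^2

24.84 kg*m^2


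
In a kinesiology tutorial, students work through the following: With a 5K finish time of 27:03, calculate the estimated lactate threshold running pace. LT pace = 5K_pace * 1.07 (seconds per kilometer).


Race duration = 1623 s for 5 km
Average pace = 1623 / 5 = 324.6 s/km
LT pace = 324.6 * 1.07
= 347.32 s/km

347.32 s/km


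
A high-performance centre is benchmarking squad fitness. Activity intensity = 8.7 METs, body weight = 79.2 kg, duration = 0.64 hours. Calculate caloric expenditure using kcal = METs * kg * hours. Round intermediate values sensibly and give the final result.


kcal = 8.7 * 79.2 * 0.64
= 689.04 * 0.64
= 440.99 kcal

440.99 kcal


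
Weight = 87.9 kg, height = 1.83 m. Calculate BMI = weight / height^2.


height^2 = 1.83^2 = 3.3489
BMI = 87.9 / 3.3489 = 26.25 kg/m^2

26.25 kg/m^2


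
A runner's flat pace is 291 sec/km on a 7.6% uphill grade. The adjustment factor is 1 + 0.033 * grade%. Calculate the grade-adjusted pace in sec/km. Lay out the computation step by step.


Factor = 1 + 0.033 * 7.6 = 1.2508
Adjusted pace = 291 * 1.2508
= 363.98 sec/km

363.98 s/km


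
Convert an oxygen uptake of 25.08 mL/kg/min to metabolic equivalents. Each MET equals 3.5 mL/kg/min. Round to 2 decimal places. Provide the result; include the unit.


One MET = 3.5 mL/kg/min
Number of METs = 25.08 / 3.5
= 7.17 METs

7.17 METs


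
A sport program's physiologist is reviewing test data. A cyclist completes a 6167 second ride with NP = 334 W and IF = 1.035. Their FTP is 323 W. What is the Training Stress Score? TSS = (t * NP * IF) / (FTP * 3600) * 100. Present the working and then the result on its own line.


t * NP * IF = 6167 * 334 * 1.035 = 2131870.23
FTP * 3600 = 1162800
TSS = (2131870.23 / 1162800) * 100 = 183.34

183.34 TSS


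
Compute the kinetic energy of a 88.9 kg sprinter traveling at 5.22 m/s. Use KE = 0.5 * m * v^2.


Velocity squared = 27.2484
KE = 0.5 * 88.9 * 27.2484 = 1211.19 J

1211.19 J


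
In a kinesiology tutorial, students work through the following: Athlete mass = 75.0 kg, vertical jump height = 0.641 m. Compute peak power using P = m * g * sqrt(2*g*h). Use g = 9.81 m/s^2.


sqrt(2 * 9.81 * 0.641) = sqrt(12.57642) = 3.546325 m/s
P = 75.0 * 9.81 * 3.546325
= 2609.21 W

2609.21 W


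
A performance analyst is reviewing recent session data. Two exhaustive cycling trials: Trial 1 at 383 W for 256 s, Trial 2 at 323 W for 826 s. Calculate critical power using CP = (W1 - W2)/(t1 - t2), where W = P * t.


W1 = 383 * 256 = 98048 J
W2 = 323 * 826 = 266798 J
CP = (98048 - 266798) / (256 - 826)
= -168750 / -570
= 296.05 W

296.05 W


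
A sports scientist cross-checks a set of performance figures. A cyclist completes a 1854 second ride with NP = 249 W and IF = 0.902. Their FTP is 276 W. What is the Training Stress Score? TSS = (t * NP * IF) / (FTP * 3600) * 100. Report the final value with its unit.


t * NP * IF = 1854 * 249 * 0.902 = 416404.692
FTP * 3600 = 993600
TSS = (416404.692 / 993600) * 100 = 41.91

41.91 TSS


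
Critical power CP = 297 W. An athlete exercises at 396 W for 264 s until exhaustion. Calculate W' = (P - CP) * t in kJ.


P - CP = 396 - 297 = 99 W
W' = 99 * 264 = 26136 J
= 26136 / 1000 = 26.136 kJ

26.136 kJ


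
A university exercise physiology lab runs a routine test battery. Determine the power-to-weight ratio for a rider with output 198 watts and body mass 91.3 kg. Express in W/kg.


P/W = 198 / 91.3 = 2.169 W/kg

2.169 W/kg


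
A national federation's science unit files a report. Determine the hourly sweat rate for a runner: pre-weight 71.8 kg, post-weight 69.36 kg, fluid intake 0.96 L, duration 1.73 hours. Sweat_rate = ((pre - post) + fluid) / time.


Mass lost = 71.8 - 69.36 = 2.44 kg
Add fluid consumed: 2.44 + 0.96 = 3.4 L total sweat
Sweat rate = 3.4 / 1.73 = 1.965 L/h

1.965 L/h
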